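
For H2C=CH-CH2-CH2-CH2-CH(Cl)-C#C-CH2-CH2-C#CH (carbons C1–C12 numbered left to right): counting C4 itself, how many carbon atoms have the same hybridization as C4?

C4 is sp3 (only σ bonds).
C1: sp2
C2: sp2
C3: sp3 ✓
C4: sp3 ✓
C5: sp3 ✓
C6: sp3 ✓
C7: sp
C8: sp
C9: sp3 ✓
C10: sp3 ✓
C11: sp
C12: sp
6 carbons are sp3.

6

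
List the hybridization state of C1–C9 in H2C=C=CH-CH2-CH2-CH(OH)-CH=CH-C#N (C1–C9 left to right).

C1 sp2, C2 sp, C3 sp2, C4 sp3, C5 sp3, C6 sp3, C7 sp2, C8 sp2, C9 sp

C1 is sp2: 3 σ bonds, plus one π bond, 3 electron-density regions.
C2: 2 σ bonds, plus two π bonds; 2 regions of electron density → sp.
C3 — 3 σ bonds, plus one π bond. Steric number 3, so sp2.
C4: 4 σ bonds; 4 regions of electron density → sp3.
C5 — 4 σ bonds. Steric number 4, so sp3.
C6 has 4 σ bonds: steric number 4 → sp3.
C7 (3 σ bonds, plus one π bond) has steric number 3: sp2.
C8 — 3 σ bonds, plus one π bond. Steric number 3, so sp2.
C9: 2 σ bonds, plus two π bonds — 2 electron domains, sp.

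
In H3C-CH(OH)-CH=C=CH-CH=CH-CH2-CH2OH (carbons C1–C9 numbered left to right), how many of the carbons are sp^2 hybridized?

4

C1: sp3
C2: sp3
C3: sp2 ✓
C4: sp
C5: sp2 ✓
C6: sp2 ✓
C7: sp2 ✓
C8: sp3
C9: sp3
C3, C5, C6, C7 → 4 sp2 carbons.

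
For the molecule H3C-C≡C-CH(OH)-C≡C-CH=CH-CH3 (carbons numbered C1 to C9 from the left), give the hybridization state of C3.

sp

C3 — 2 σ bonds, plus two π bonds. Steric number 2, so sp.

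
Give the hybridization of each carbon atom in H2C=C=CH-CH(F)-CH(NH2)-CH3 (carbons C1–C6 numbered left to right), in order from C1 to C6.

C1 sp2, C2 sp, C3 sp2, C4 sp3, C5 sp3, C6 sp3

C1 is sp2: 3 σ bonds, plus one π bond, 3 electron-density regions.
C2: 2 σ bonds, plus two π bonds — 2 electron domains, sp.
C3 is sp2: 3 σ bonds, plus one π bond, 3 electron-density regions.
C4 (4 σ bonds) has steric number 4: sp3.
C5 — 4 σ bonds. Steric number 4, so sp3.
C6 — 4 σ bonds. Steric number 4, so sp3.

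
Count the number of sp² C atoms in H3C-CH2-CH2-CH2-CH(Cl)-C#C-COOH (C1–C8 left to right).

C1: sp3
C2: sp3
C3: sp3
C4: sp3
C5: sp3
C6: sp
C7: sp
C8: sp2 ✓
C8 → 1 sp2 carbon.

1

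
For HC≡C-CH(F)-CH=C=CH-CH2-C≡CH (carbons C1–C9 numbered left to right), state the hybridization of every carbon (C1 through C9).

C1 sp, C2 sp, C3 sp3, C4 sp2, C5 sp, C6 sp2, C7 sp3, C8 sp, C9 sp

C1: 2 σ bonds, plus two π bonds — 2 electron domains, sp.
C2 is sp: 2 σ bonds, plus two π bonds, 2 electron-density regions.
C3 is sp3: 4 σ bonds, 4 electron-density regions.
C4 — 3 σ bonds, plus one π bond. Steric number 3, so sp2.
C5 — 2 σ bonds, plus two π bonds. Steric number 2, so sp.
C6 carries 3 σ bonds, plus one π bond, giving a steric number of 3, so it is sp2.
C7 (4 σ bonds) has steric number 4: sp3.
C8: 2 σ bonds, plus two π bonds — 2 electron domains, sp.
C9 has 2 σ bonds, plus two π bonds: steric number 2 → sp.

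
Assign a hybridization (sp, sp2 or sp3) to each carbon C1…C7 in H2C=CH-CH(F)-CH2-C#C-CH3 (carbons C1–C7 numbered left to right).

C1 sp2, C2 sp2, C3 sp3, C4 sp3, C5 sp, C6 sp, C7 sp3

C1: 3 σ bonds, plus one π bond — 3 electron domains, sp2.
C2 carries 3 σ bonds, plus one π bond, giving a steric number of 3, so it is sp2.
C3: 4 σ bonds; 4 regions of electron density → sp3.
C4 (4 σ bonds) has steric number 4: sp3.
C5: 2 σ bonds, plus two π bonds — 2 electron domains, sp.
C6 is sp: 2 σ bonds, plus two π bonds, 2 electron-density regions.
C7 is sp3: 4 σ bonds, 4 electron-density regions.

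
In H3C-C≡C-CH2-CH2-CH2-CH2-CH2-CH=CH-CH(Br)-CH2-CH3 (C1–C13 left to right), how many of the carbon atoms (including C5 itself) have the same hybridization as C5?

9

C5 is sp3 (only σ bonds).
C1: sp3 ✓
C2: sp
C3: sp
C4: sp3 ✓
C5: sp3 ✓
C6: sp3 ✓
C7: sp3 ✓
C8: sp3 ✓
C9: sp2
C10: sp2
C11: sp3 ✓
C12: sp3 ✓
C13: sp3 ✓
9 carbons are sp3.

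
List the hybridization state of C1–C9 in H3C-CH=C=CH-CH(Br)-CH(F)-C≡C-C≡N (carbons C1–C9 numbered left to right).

C1 sp3, C2 sp2, C3 sp, C4 sp2, C5 sp3, C6 sp3, C7 sp, C8 sp, C9 sp

C1 is sp3: 4 σ bonds, 4 electron-density regions.
C2 is sp2: 3 σ bonds, plus one π bond, 3 electron-density regions.
C3 (2 σ bonds, plus two π bonds) has steric number 2: sp.
C4 has 3 σ bonds, plus one π bond: steric number 3 → sp2.
C5 is sp3: 4 σ bonds, 4 electron-density regions.
C6 has 4 σ bonds: steric number 4 → sp3.
C7: 2 σ bonds, plus two π bonds — 2 electron domains, sp.
C8: 2 σ bonds, plus two π bonds; 2 regions of electron density → sp.
C9 — 2 σ bonds, plus two π bonds. Steric number 2, so sp.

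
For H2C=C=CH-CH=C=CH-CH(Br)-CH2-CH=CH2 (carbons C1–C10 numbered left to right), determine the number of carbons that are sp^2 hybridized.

6

C1: sp2 ✓
C2: sp
C3: sp2 ✓
C4: sp2 ✓
C5: sp
C6: sp2 ✓
C7: sp3
C8: sp3
C9: sp2 ✓
C10: sp2 ✓
C1, C3, C4, C6, C9, C10 → 6 sp2 carbons.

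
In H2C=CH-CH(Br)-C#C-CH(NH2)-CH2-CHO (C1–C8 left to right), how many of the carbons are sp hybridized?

2

C1: sp2
C2: sp2
C3: sp3
C4: sp ✓
C5: sp ✓
C6: sp3
C7: sp3
C8: sp2
C4, C5 → 2 sp carbons.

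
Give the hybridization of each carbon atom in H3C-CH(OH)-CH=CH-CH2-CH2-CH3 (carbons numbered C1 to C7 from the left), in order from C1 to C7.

C1 is sp3: 4 σ bonds, 4 electron-density regions.
C2 carries 4 σ bonds, giving a steric number of 4, so it is sp3.
C3 (3 σ bonds, plus one π bond) has steric number 3: sp2.
C4 is sp2: 3 σ bonds, plus one π bond, 3 electron-density regions.
C5: 4 σ bonds; 4 regions of electron density → sp3.
C6 — 4 σ bonds. Steric number 4, so sp3.
C7: 4 σ bonds — 4 electron domains, sp3.

C1 sp3, C2 sp3, C3 sp2, C4 sp2, C5 sp3, C6 sp3, C7 sp3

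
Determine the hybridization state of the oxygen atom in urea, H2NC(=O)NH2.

sp²

The oxygen atom — 1 σ bond and 2 lone pairs, plus one π bond. Steric number 3, so sp2.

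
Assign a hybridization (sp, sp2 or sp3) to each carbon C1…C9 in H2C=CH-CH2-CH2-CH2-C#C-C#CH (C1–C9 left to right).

C1 (3 σ bonds, plus one π bond) has steric number 3: sp2.
C2 (3 σ bonds, plus one π bond) has steric number 3: sp2.
C3: 4 σ bonds; 4 regions of electron density → sp3.
C4 (4 σ bonds) has steric number 4: sp3.
C5 — 4 σ bonds. Steric number 4, so sp3.
C6: 2 σ bonds, plus two π bonds — 2 electron domains, sp.
C7 has 2 σ bonds, plus two π bonds: steric number 2 → sp.
C8 (2 σ bonds, plus two π bonds) has steric number 2: sp.
C9 — 2 σ bonds, plus two π bonds. Steric number 2, so sp.

C1 sp2, C2 sp2, C3 sp3, C4 sp3, C5 sp3, C6 sp, C7 sp, C8 sp, C9 sp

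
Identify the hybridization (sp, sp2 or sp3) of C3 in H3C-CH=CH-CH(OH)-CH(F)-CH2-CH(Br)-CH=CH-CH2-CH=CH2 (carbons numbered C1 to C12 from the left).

C3 (3 σ bonds, plus one π bond) has steric number 3: sp2.

sp^2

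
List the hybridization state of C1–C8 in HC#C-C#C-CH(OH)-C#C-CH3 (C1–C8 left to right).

C1 (2 σ bonds, plus two π bonds) has steric number 2: sp.
C2 (2 σ bonds, plus two π bonds) has steric number 2: sp.
C3 — 2 σ bonds, plus two π bonds. Steric number 2, so sp.
C4 (2 σ bonds, plus two π bonds) has steric number 2: sp.
C5 has 4 σ bonds: steric number 4 → sp3.
C6 has 2 σ bonds, plus two π bonds: steric number 2 → sp.
C7 is sp: 2 σ bonds, plus two π bonds, 2 electron-density regions.
C8 (4 σ bonds) has steric number 4: sp3.

C1 sp, C2 sp, C3 sp, C4 sp, C5 sp3, C6 sp, C7 sp, C8 sp3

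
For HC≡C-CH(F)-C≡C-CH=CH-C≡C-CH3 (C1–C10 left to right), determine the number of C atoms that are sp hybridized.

6

C1: sp ✓
C2: sp ✓
C3: sp3
C4: sp ✓
C5: sp ✓
C6: sp2
C7: sp2
C8: sp ✓
C9: sp ✓
C10: sp3
C1, C2, C4, C5, C8, C9 → 6 sp carbons.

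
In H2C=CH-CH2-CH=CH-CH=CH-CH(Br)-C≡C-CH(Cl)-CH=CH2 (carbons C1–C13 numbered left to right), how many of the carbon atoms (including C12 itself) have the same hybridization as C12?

8

C12 is sp2 (one π bond).
C1: sp2 ✓
C2: sp2 ✓
C3: sp3
C4: sp2 ✓
C5: sp2 ✓
C6: sp2 ✓
C7: sp2 ✓
C8: sp3
C9: sp
C10: sp
C11: sp3
C12: sp2 ✓
C13: sp2 ✓
8 carbons are sp2.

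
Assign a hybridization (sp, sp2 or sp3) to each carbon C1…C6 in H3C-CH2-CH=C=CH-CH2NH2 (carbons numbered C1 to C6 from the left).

C1 sp3, C2 sp3, C3 sp2, C4 sp, C5 sp2, C6 sp3

C1 carries 4 σ bonds, giving a steric number of 4, so it is sp3.
C2 has 4 σ bonds: steric number 4 → sp3.
C3 (3 σ bonds, plus one π bond) has steric number 3: sp2.
C4 carries 2 σ bonds, plus two π bonds, giving a steric number of 2, so it is sp.
C5 (3 σ bonds, plus one π bond) has steric number 3: sp2.
C6 has 4 σ bonds: steric number 4 → sp3.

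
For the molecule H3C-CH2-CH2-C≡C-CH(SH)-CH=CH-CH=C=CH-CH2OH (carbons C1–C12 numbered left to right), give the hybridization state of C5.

sp

C5 (2 σ bonds, plus two π bonds) has steric number 2: sp.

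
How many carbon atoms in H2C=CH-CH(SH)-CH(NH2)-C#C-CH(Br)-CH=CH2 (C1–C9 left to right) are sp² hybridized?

4

C1: sp2 ✓
C2: sp2 ✓
C3: sp3
C4: sp3
C5: sp
C6: sp
C7: sp3
C8: sp2 ✓
C9: sp2 ✓
C1, C2, C8, C9 → 4 sp2 carbons.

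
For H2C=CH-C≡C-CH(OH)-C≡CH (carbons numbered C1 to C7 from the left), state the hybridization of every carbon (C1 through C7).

C1: 3 σ bonds, plus one π bond — 3 electron domains, sp2.
C2 has 3 σ bonds, plus one π bond: steric number 3 → sp2.
C3 has 2 σ bonds, plus two π bonds: steric number 2 → sp.
C4 is sp: 2 σ bonds, plus two π bonds, 2 electron-density regions.
C5 (4 σ bonds) has steric number 4: sp3.
C6: 2 σ bonds, plus two π bonds; 2 regions of electron density → sp.
C7: 2 σ bonds, plus two π bonds — 2 electron domains, sp.

C1 sp2, C2 sp2, C3 sp, C4 sp, C5 sp3, C6 sp, C7 sp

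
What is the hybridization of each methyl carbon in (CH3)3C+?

Each methyl carbon — 4 σ bonds. Steric number 4, so sp3.

sp^3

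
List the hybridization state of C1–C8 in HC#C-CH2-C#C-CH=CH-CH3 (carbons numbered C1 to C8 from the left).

C1 — 2 σ bonds, plus two π bonds. Steric number 2, so sp.
C2: 2 σ bonds, plus two π bonds; 2 regions of electron density → sp.
C3: 4 σ bonds; 4 regions of electron density → sp3.
C4 is sp: 2 σ bonds, plus two π bonds, 2 electron-density regions.
C5: 2 σ bonds, plus two π bonds; 2 regions of electron density → sp.
C6 (3 σ bonds, plus one π bond) has steric number 3: sp2.
C7 carries 3 σ bonds, plus one π bond, giving a steric number of 3, so it is sp2.
C8 carries 4 σ bonds, giving a steric number of 4, so it is sp3.

C1 sp, C2 sp, C3 sp3, C4 sp, C5 sp, C6 sp2, C7 sp2, C8 sp3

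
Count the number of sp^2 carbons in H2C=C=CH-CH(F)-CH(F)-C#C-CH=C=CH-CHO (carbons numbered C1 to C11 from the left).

C1: sp2 ✓
C2: sp
C3: sp2 ✓
C4: sp3
C5: sp3
C6: sp
C7: sp
C8: sp2 ✓
C9: sp
C10: sp2 ✓
C11: sp2 ✓
C1, C3, C8, C10, C11 → 5 sp2 carbons.

5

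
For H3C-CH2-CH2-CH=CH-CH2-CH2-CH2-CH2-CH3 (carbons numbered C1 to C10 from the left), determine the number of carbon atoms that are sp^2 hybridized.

C1: sp3
C2: sp3
C3: sp3
C4: sp2 ✓
C5: sp2 ✓
C6: sp3
C7: sp3
C8: sp3
C9: sp3
C10: sp3
C4, C5 → 2 sp2 carbons.

2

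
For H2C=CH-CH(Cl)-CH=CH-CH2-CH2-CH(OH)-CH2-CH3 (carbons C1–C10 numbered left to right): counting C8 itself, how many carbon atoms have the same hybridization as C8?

C8 is sp3 (only σ bonds).
C1: sp2
C2: sp2
C3: sp3 ✓
C4: sp2
C5: sp2
C6: sp3 ✓
C7: sp3 ✓
C8: sp3 ✓
C9: sp3 ✓
C10: sp3 ✓
6 carbons are sp3.

6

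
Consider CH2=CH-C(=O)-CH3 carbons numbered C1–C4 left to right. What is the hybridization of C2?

C2 (3 σ bonds, plus one π bond) has steric number 3: sp2.

sp^2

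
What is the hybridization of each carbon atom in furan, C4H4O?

Each carbon atom is sp2: 3 σ bonds, plus one π bond, 3 electron-density regions.

sp²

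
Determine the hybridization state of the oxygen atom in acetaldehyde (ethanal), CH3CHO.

sp^2

The oxygen atom (1 σ bond and 2 lone pairs, plus one π bond) has steric number 3: sp2.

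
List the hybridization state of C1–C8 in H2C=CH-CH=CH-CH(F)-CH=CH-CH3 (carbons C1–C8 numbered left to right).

C1 is sp2: 3 σ bonds, plus one π bond, 3 electron-density regions.
C2 has 3 σ bonds, plus one π bond: steric number 3 → sp2.
C3 — 3 σ bonds, plus one π bond. Steric number 3, so sp2.
C4 carries 3 σ bonds, plus one π bond, giving a steric number of 3, so it is sp2.
C5 — 4 σ bonds. Steric number 4, so sp3.
C6 has 3 σ bonds, plus one π bond: steric number 3 → sp2.
C7 has 3 σ bonds, plus one π bond: steric number 3 → sp2.
C8: 4 σ bonds — 4 electron domains, sp3.

C1 sp2, C2 sp2, C3 sp2, C4 sp2, C5 sp3, C6 sp2, C7 sp2, C8 sp3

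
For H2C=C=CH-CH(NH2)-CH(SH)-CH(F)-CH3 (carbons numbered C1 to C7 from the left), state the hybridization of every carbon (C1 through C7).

C1 has 3 σ bonds, plus one π bond: steric number 3 → sp2.
C2 carries 2 σ bonds, plus two π bonds, giving a steric number of 2, so it is sp.
C3 is sp2: 3 σ bonds, plus one π bond, 3 electron-density regions.
C4: 4 σ bonds — 4 electron domains, sp3.
C5: 4 σ bonds; 4 regions of electron density → sp3.
C6: 4 σ bonds — 4 electron domains, sp3.
C7 carries 4 σ bonds, giving a steric number of 4, so it is sp3.

C1 sp2, C2 sp, C3 sp2, C4 sp3, C5 sp3, C6 sp3, C7 sp3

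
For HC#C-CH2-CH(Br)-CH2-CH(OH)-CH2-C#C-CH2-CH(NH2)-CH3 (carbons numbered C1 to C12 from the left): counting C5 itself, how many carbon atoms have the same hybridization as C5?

C5 is sp3 (only σ bonds).
C1: sp
C2: sp
C3: sp3 ✓
C4: sp3 ✓
C5: sp3 ✓
C6: sp3 ✓
C7: sp3 ✓
C8: sp
C9: sp
C10: sp3 ✓
C11: sp3 ✓
C12: sp3 ✓
8 carbons are sp3.

8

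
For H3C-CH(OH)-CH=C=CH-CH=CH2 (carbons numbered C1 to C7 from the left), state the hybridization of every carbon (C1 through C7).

C1: 4 σ bonds — 4 electron domains, sp3.
C2: 4 σ bonds; 4 regions of electron density → sp3.
C3: 3 σ bonds, plus one π bond; 3 regions of electron density → sp2.
C4: 2 σ bonds, plus two π bonds — 2 electron domains, sp.
C5: 3 σ bonds, plus one π bond — 3 electron domains, sp2.
C6 is sp2: 3 σ bonds, plus one π bond, 3 electron-density regions.
C7 carries 3 σ bonds, plus one π bond, giving a steric number of 3, so it is sp2.

C1 sp3, C2 sp3, C3 sp2, C4 sp, C5 sp2, C6 sp2, C7 sp2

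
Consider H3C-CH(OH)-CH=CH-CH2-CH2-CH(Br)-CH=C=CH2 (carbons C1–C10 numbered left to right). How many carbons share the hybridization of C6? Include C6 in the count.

5

C6 is sp3 (only σ bonds).
C1: sp3 ✓
C2: sp3 ✓
C3: sp2
C4: sp2
C5: sp3 ✓
C6: sp3 ✓
C7: sp3 ✓
C8: sp2
C9: sp
C10: sp2
5 carbons are sp3.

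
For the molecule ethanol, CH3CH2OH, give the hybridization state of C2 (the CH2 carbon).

C2 (the CH2 carbon) — 4 σ bonds. Steric number 4, so sp3.

sp3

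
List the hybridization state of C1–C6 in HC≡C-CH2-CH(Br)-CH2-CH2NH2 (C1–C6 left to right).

C1 (2 σ bonds, plus two π bonds) has steric number 2: sp.
C2 is sp: 2 σ bonds, plus two π bonds, 2 electron-density regions.
C3 is sp3: 4 σ bonds, 4 electron-density regions.
C4 has 4 σ bonds: steric number 4 → sp3.
C5 carries 4 σ bonds, giving a steric number of 4, so it is sp3.
C6 has 4 σ bonds: steric number 4 → sp3.

C1 sp, C2 sp, C3 sp3, C4 sp3, C5 sp3, C6 sp3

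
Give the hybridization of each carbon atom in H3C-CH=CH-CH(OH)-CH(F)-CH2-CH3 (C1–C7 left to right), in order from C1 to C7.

C1 (4 σ bonds) has steric number 4: sp3.
C2 carries 3 σ bonds, plus one π bond, giving a steric number of 3, so it is sp2.
C3 (3 σ bonds, plus one π bond) has steric number 3: sp2.
C4 carries 4 σ bonds, giving a steric number of 4, so it is sp3.
C5 carries 4 σ bonds, giving a steric number of 4, so it is sp3.
C6: 4 σ bonds — 4 electron domains, sp3.
C7: 4 σ bonds; 4 regions of electron density → sp3.

C1 sp3, C2 sp2, C3 sp2, C4 sp3, C5 sp3, C6 sp3, C7 sp3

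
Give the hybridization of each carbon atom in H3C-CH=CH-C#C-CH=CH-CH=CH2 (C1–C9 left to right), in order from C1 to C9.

C1 sp3, C2 sp2, C3 sp2, C4 sp, C5 sp, C6 sp2, C7 sp2, C8 sp2, C9 sp2

C1: 4 σ bonds — 4 electron domains, sp3.
C2 — 3 σ bonds, plus one π bond. Steric number 3, so sp2.
C3: 3 σ bonds, plus one π bond — 3 electron domains, sp2.
C4 is sp: 2 σ bonds, plus two π bonds, 2 electron-density regions.
C5 carries 2 σ bonds, plus two π bonds, giving a steric number of 2, so it is sp.
C6 has 3 σ bonds, plus one π bond: steric number 3 → sp2.
C7: 3 σ bonds, plus one π bond — 3 electron domains, sp2.
C8 — 3 σ bonds, plus one π bond. Steric number 3, so sp2.
C9 (3 σ bonds, plus one π bond) has steric number 3: sp2.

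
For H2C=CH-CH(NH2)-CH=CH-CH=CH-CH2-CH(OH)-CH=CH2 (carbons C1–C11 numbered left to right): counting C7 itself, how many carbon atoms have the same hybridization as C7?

C7 is sp2 (one π bond).
C1: sp2 ✓
C2: sp2 ✓
C3: sp3
C4: sp2 ✓
C5: sp2 ✓
C6: sp2 ✓
C7: sp2 ✓
C8: sp3
C9: sp3
C10: sp2 ✓
C11: sp2 ✓
8 carbons are sp2.

8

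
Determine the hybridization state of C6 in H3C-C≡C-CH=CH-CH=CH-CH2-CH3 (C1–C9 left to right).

C6 has 3 σ bonds, plus one π bond: steric number 3 → sp2.

sp^2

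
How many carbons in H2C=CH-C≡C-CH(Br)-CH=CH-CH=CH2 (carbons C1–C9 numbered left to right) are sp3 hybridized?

C1: sp2
C2: sp2
C3: sp
C4: sp
C5: sp3 ✓
C6: sp2
C7: sp2
C8: sp2
C9: sp2
C5 → 1 sp3 carbon.

1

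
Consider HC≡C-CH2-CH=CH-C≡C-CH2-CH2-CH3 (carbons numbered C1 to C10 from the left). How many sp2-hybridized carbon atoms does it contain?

C1: sp
C2: sp
C3: sp3
C4: sp2 ✓
C5: sp2 ✓
C6: sp
C7: sp
C8: sp3
C9: sp3
C10: sp3
C4, C5 → 2 sp2 carbons.

2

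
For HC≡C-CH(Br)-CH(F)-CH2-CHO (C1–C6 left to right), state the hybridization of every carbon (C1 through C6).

C1 sp, C2 sp, C3 sp3, C4 sp3, C5 sp3, C6 sp2

C1 has 2 σ bonds, plus two π bonds: steric number 2 → sp.
C2 is sp: 2 σ bonds, plus two π bonds, 2 electron-density regions.
C3: 4 σ bonds; 4 regions of electron density → sp3.
C4 has 4 σ bonds: steric number 4 → sp3.
C5 has 4 σ bonds: steric number 4 → sp3.
C6 is sp2: 3 σ bonds, plus one π bond, 3 electron-density regions.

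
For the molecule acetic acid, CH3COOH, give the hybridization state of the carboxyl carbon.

The carboxyl carbon: 3 σ bonds, plus one π bond — 3 electron domains, sp2.

sp2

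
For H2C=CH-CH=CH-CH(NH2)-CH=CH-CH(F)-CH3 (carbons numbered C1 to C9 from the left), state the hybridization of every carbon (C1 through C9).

C1 sp2, C2 sp2, C3 sp2, C4 sp2, C5 sp3, C6 sp2, C7 sp2, C8 sp3, C9 sp3

C1 has 3 σ bonds, plus one π bond: steric number 3 → sp2.
C2: 3 σ bonds, plus one π bond; 3 regions of electron density → sp2.
C3 — 3 σ bonds, plus one π bond. Steric number 3, so sp2.
C4 (3 σ bonds, plus one π bond) has steric number 3: sp2.
C5 carries 4 σ bonds, giving a steric number of 4, so it is sp3.
C6: 3 σ bonds, plus one π bond — 3 electron domains, sp2.
C7: 3 σ bonds, plus one π bond — 3 electron domains, sp2.
C8 is sp3: 4 σ bonds, 4 electron-density regions.
C9 carries 4 σ bonds, giving a steric number of 4, so it is sp3.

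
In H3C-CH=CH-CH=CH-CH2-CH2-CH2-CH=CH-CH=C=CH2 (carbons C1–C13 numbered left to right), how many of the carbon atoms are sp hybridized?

C1: sp3
C2: sp2
C3: sp2
C4: sp2
C5: sp2
C6: sp3
C7: sp3
C8: sp3
C9: sp2
C10: sp2
C11: sp2
C12: sp ✓
C13: sp2
C12 → 1 sp carbon.

1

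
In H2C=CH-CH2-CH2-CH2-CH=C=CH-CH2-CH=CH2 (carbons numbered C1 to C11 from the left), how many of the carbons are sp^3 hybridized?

C1: sp2
C2: sp2
C3: sp3 ✓
C4: sp3 ✓
C5: sp3 ✓
C6: sp2
C7: sp
C8: sp2
C9: sp3 ✓
C10: sp2
C11: sp2
C3, C4, C5, C9 → 4 sp3 carbons.

4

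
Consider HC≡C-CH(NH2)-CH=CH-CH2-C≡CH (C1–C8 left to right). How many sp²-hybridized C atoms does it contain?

C1: sp
C2: sp
C3: sp3
C4: sp2 ✓
C5: sp2 ✓
C6: sp3
C7: sp
C8: sp
C4, C5 → 2 sp2 carbons.

2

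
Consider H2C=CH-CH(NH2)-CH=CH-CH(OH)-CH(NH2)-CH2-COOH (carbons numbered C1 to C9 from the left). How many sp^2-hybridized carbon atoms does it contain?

5

C1: sp2 ✓
C2: sp2 ✓
C3: sp3
C4: sp2 ✓
C5: sp2 ✓
C6: sp3
C7: sp3
C8: sp3
C9: sp2 ✓
C1, C2, C4, C5, C9 → 5 sp2 carbons.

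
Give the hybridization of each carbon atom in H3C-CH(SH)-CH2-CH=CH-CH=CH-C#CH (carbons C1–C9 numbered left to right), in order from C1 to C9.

C1 carries 4 σ bonds, giving a steric number of 4, so it is sp3.
C2 (4 σ bonds) has steric number 4: sp3.
C3: 4 σ bonds; 4 regions of electron density → sp3.
C4: 3 σ bonds, plus one π bond; 3 regions of electron density → sp2.
C5 has 3 σ bonds, plus one π bond: steric number 3 → sp2.
C6: 3 σ bonds, plus one π bond — 3 electron domains, sp2.
C7: 3 σ bonds, plus one π bond — 3 electron domains, sp2.
C8 (2 σ bonds, plus two π bonds) has steric number 2: sp.
C9 — 2 σ bonds, plus two π bonds. Steric number 2, so sp.

C1 sp3, C2 sp3, C3 sp3, C4 sp2, C5 sp2, C6 sp2, C7 sp2, C8 sp, C9 sp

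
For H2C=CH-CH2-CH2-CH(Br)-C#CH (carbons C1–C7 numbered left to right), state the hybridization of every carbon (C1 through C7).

C1 sp2, C2 sp2, C3 sp3, C4 sp3, C5 sp3, C6 sp, C7 sp

C1: 3 σ bonds, plus one π bond — 3 electron domains, sp2.
C2 is sp2: 3 σ bonds, plus one π bond, 3 electron-density regions.
C3: 4 σ bonds — 4 electron domains, sp3.
C4 — 4 σ bonds. Steric number 4, so sp3.
C5 is sp3: 4 σ bonds, 4 electron-density regions.
C6: 2 σ bonds, plus two π bonds; 2 regions of electron density → sp.
C7 has 2 σ bonds, plus two π bonds: steric number 2 → sp.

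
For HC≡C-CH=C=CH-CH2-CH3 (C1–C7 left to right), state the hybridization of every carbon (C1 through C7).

C1 sp, C2 sp, C3 sp2, C4 sp, C5 sp2, C6 sp3, C7 sp3

C1 has 2 σ bonds, plus two π bonds: steric number 2 → sp.
C2 (2 σ bonds, plus two π bonds) has steric number 2: sp.
C3 (3 σ bonds, plus one π bond) has steric number 3: sp2.
C4: 2 σ bonds, plus two π bonds — 2 electron domains, sp.
C5 — 3 σ bonds, plus one π bond. Steric number 3, so sp2.
C6 (4 σ bonds) has steric number 4: sp3.
C7 — 4 σ bonds. Steric number 4, so sp3.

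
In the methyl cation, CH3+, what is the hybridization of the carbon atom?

sp^2

Three σ bonds to H, empty p orbital → sp2, trigonal planar.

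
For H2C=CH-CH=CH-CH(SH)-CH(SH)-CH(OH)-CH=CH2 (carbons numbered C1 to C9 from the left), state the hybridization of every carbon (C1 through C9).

C1 (3 σ bonds, plus one π bond) has steric number 3: sp2.
C2: 3 σ bonds, plus one π bond; 3 regions of electron density → sp2.
C3: 3 σ bonds, plus one π bond — 3 electron domains, sp2.
C4 has 3 σ bonds, plus one π bond: steric number 3 → sp2.
C5 carries 4 σ bonds, giving a steric number of 4, so it is sp3.
C6: 4 σ bonds — 4 electron domains, sp3.
C7 — 4 σ bonds. Steric number 4, so sp3.
C8 has 3 σ bonds, plus one π bond: steric number 3 → sp2.
C9: 3 σ bonds, plus one π bond; 3 regions of electron density → sp2.

C1 sp2, C2 sp2, C3 sp2, C4 sp2, C5 sp3, C6 sp3, C7 sp3, C8 sp2, C9 sp2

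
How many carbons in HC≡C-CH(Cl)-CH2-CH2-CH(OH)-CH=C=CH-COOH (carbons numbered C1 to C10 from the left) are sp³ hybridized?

C1: sp
C2: sp
C3: sp3 ✓
C4: sp3 ✓
C5: sp3 ✓
C6: sp3 ✓
C7: sp2
C8: sp
C9: sp2
C10: sp2
C3, C4, C5, C6 → 4 sp3 carbons.

4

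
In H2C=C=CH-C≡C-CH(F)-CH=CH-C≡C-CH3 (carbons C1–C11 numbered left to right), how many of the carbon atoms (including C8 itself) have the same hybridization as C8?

4

C8 is sp2 (one π bond).
C1: sp2 ✓
C2: sp
C3: sp2 ✓
C4: sp
C5: sp
C6: sp3
C7: sp2 ✓
C8: sp2 ✓
C9: sp
C10: sp
C11: sp3
4 carbons are sp2.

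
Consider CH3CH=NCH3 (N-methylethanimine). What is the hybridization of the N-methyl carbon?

sp³

The N-methyl carbon is sp3: 4 σ bonds, 4 electron-density regions.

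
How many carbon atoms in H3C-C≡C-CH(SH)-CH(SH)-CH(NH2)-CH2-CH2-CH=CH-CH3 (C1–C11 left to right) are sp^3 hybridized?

C1: sp3 ✓
C2: sp
C3: sp
C4: sp3 ✓
C5: sp3 ✓
C6: sp3 ✓
C7: sp3 ✓
C8: sp3 ✓
C9: sp2
C10: sp2
C11: sp3 ✓
C1, C4, C5, C6, C7, C8, C11 → 7 sp3 carbons.

7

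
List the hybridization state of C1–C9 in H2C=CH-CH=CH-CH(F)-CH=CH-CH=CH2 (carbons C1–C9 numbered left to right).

C1 sp2, C2 sp2, C3 sp2, C4 sp2, C5 sp3, C6 sp2, C7 sp2, C8 sp2, C9 sp2

C1 (3 σ bonds, plus one π bond) has steric number 3: sp2.
C2 — 3 σ bonds, plus one π bond. Steric number 3, so sp2.
C3 carries 3 σ bonds, plus one π bond, giving a steric number of 3, so it is sp2.
C4: 3 σ bonds, plus one π bond — 3 electron domains, sp2.
C5 — 4 σ bonds. Steric number 4, so sp3.
C6 (3 σ bonds, plus one π bond) has steric number 3: sp2.
C7 (3 σ bonds, plus one π bond) has steric number 3: sp2.
C8 carries 3 σ bonds, plus one π bond, giving a steric number of 3, so it is sp2.
C9 — 3 σ bonds, plus one π bond. Steric number 3, so sp2.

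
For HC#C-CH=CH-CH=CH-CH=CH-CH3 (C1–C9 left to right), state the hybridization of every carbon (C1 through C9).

C1: 2 σ bonds, plus two π bonds — 2 electron domains, sp.
C2 — 2 σ bonds, plus two π bonds. Steric number 2, so sp.
C3: 3 σ bonds, plus one π bond; 3 regions of electron density → sp2.
C4 (3 σ bonds, plus one π bond) has steric number 3: sp2.
C5 has 3 σ bonds, plus one π bond: steric number 3 → sp2.
C6 has 3 σ bonds, plus one π bond: steric number 3 → sp2.
C7 is sp2: 3 σ bonds, plus one π bond, 3 electron-density regions.
C8 carries 3 σ bonds, plus one π bond, giving a steric number of 3, so it is sp2.
C9: 4 σ bonds — 4 electron domains, sp3.

C1 sp, C2 sp, C3 sp2, C4 sp2, C5 sp2, C6 sp2, C7 sp2, C8 sp2, C9 sp3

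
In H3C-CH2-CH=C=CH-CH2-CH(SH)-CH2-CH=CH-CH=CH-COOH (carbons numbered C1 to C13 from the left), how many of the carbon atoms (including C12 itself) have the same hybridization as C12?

C12 is sp2 (one π bond).
C1: sp3
C2: sp3
C3: sp2 ✓
C4: sp
C5: sp2 ✓
C6: sp3
C7: sp3
C8: sp3
C9: sp2 ✓
C10: sp2 ✓
C11: sp2 ✓
C12: sp2 ✓
C13: sp2 ✓
7 carbons are sp2.

7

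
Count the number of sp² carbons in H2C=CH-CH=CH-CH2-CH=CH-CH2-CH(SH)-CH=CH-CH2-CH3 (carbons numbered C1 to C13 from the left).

C1: sp2 ✓
C2: sp2 ✓
C3: sp2 ✓
C4: sp2 ✓
C5: sp3
C6: sp2 ✓
C7: sp2 ✓
C8: sp3
C9: sp3
C10: sp2 ✓
C11: sp2 ✓
C12: sp3
C13: sp3
C1, C2, C3, C4, C6, C7, C10, C11 → 8 sp2 carbons.

8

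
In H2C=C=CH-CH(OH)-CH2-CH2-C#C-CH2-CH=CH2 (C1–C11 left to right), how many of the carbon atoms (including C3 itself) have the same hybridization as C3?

C3 is sp2 (one π bond).
C1: sp2 ✓
C2: sp
C3: sp2 ✓
C4: sp3
C5: sp3
C6: sp3
C7: sp
C8: sp
C9: sp3
C10: sp2 ✓
C11: sp2 ✓
4 carbons are sp2.

4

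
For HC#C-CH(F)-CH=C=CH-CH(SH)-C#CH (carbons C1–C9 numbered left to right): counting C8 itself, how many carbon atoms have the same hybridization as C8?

5

C8 is sp (two π bonds).
C1: sp ✓
C2: sp ✓
C3: sp3
C4: sp2
C5: sp ✓
C6: sp2
C7: sp3
C8: sp ✓
C9: sp ✓
5 carbons are sp.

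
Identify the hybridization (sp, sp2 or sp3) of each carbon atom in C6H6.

sp^2

Every ring carbon has three σ bonds and contributes one p electron to the aromatic π system.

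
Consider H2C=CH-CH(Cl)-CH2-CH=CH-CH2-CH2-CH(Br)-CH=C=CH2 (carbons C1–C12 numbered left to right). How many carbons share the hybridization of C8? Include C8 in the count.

5

C8 is sp3 (only σ bonds).
C1: sp2
C2: sp2
C3: sp3 ✓
C4: sp3 ✓
C5: sp2
C6: sp2
C7: sp3 ✓
C8: sp3 ✓
C9: sp3 ✓
C10: sp2
C11: sp
C12: sp2
5 carbons are sp3.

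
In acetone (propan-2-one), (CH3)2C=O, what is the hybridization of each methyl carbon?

sp3

Each methyl carbon: 4 σ bonds — 4 electron domains, sp3.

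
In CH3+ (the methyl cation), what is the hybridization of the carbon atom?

Three σ bonds to H, empty p orbital → sp2, trigonal planar.

sp^2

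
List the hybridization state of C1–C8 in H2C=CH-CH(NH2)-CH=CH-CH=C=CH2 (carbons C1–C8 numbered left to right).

C1 (3 σ bonds, plus one π bond) has steric number 3: sp2.
C2 has 3 σ bonds, plus one π bond: steric number 3 → sp2.
C3 (4 σ bonds) has steric number 4: sp3.
C4: 3 σ bonds, plus one π bond; 3 regions of electron density → sp2.
C5: 3 σ bonds, plus one π bond — 3 electron domains, sp2.
C6 — 3 σ bonds, plus one π bond. Steric number 3, so sp2.
C7: 2 σ bonds, plus two π bonds — 2 electron domains, sp.
C8 carries 3 σ bonds, plus one π bond, giving a steric number of 3, so it is sp2.

C1 sp2, C2 sp2, C3 sp3, C4 sp2, C5 sp2, C6 sp2, C7 sp, C8 sp2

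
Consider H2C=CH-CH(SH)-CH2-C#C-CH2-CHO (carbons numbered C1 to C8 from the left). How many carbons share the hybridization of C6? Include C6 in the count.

C6 is sp (two π bonds).
C1: sp2
C2: sp2
C3: sp3
C4: sp3
C5: sp ✓
C6: sp ✓
C7: sp3
C8: sp2
2 carbons are sp.

2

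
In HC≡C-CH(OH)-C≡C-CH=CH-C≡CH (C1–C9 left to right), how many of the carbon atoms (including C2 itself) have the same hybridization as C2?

C2 is sp (two π bonds).
C1: sp ✓
C2: sp ✓
C3: sp3
C4: sp ✓
C5: sp ✓
C6: sp2
C7: sp2
C8: sp ✓
C9: sp ✓
6 carbons are sp.

6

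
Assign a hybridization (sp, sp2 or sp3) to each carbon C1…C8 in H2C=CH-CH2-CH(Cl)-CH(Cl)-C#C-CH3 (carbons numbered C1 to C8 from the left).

C1 sp2, C2 sp2, C3 sp3, C4 sp3, C5 sp3, C6 sp, C7 sp, C8 sp3

C1 (3 σ bonds, plus one π bond) has steric number 3: sp2.
C2 — 3 σ bonds, plus one π bond. Steric number 3, so sp2.
C3: 4 σ bonds — 4 electron domains, sp3.
C4 is sp3: 4 σ bonds, 4 electron-density regions.
C5: 4 σ bonds — 4 electron domains, sp3.
C6 is sp: 2 σ bonds, plus two π bonds, 2 electron-density regions.
C7: 2 σ bonds, plus two π bonds; 2 regions of electron density → sp.
C8 carries 4 σ bonds, giving a steric number of 4, so it is sp3.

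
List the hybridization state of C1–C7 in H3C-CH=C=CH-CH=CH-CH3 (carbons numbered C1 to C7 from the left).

C1 sp3, C2 sp2, C3 sp, C4 sp2, C5 sp2, C6 sp2, C7 sp3

C1: 4 σ bonds — 4 electron domains, sp3.
C2: 3 σ bonds, plus one π bond — 3 electron domains, sp2.
C3 is sp: 2 σ bonds, plus two π bonds, 2 electron-density regions.
C4: 3 σ bonds, plus one π bond; 3 regions of electron density → sp2.
C5 has 3 σ bonds, plus one π bond: steric number 3 → sp2.
C6 carries 3 σ bonds, plus one π bond, giving a steric number of 3, so it is sp2.
C7 is sp3: 4 σ bonds, 4 electron-density regions.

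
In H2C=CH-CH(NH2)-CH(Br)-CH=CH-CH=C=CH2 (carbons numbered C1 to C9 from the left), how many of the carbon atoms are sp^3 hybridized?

C1: sp2
C2: sp2
C3: sp3 ✓
C4: sp3 ✓
C5: sp2
C6: sp2
C7: sp2
C8: sp
C9: sp2
C3, C4 → 2 sp3 carbons.

2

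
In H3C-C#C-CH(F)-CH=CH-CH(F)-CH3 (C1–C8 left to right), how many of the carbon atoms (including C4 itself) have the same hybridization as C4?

C4 is sp3 (only σ bonds).
C1: sp3 ✓
C2: sp
C3: sp
C4: sp3 ✓
C5: sp2
C6: sp2
C7: sp3 ✓
C8: sp3 ✓
4 carbons are sp3.

4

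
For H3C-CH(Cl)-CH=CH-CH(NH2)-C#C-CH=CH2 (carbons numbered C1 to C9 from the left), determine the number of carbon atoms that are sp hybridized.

2

C1: sp3
C2: sp3
C3: sp2
C4: sp2
C5: sp3
C6: sp ✓
C7: sp ✓
C8: sp2
C9: sp2
C6, C7 → 2 sp carbons.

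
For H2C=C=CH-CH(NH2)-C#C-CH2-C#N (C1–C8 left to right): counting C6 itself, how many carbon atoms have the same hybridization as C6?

C6 is sp (two π bonds).
C1: sp2
C2: sp ✓
C3: sp2
C4: sp3
C5: sp ✓
C6: sp ✓
C7: sp3
C8: sp ✓
4 carbons are sp.

4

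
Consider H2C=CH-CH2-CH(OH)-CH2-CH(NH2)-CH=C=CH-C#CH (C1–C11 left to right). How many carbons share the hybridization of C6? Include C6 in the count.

C6 is sp3 (only σ bonds).
C1: sp2
C2: sp2
C3: sp3 ✓
C4: sp3 ✓
C5: sp3 ✓
C6: sp3 ✓
C7: sp2
C8: sp
C9: sp2
C10: sp
C11: sp
4 carbons are sp3.

4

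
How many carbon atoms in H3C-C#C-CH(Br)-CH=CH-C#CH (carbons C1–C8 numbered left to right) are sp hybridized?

C1: sp3
C2: sp ✓
C3: sp ✓
C4: sp3
C5: sp2
C6: sp2
C7: sp ✓
C8: sp ✓
C2, C3, C7, C8 → 4 sp carbons.

4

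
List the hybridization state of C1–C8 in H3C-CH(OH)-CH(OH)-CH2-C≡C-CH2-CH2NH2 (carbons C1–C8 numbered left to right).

C1 — 4 σ bonds. Steric number 4, so sp3.
C2: 4 σ bonds; 4 regions of electron density → sp3.
C3 carries 4 σ bonds, giving a steric number of 4, so it is sp3.
C4 carries 4 σ bonds, giving a steric number of 4, so it is sp3.
C5 has 2 σ bonds, plus two π bonds: steric number 2 → sp.
C6 (2 σ bonds, plus two π bonds) has steric number 2: sp.
C7: 4 σ bonds; 4 regions of electron density → sp3.
C8: 4 σ bonds; 4 regions of electron density → sp3.

C1 sp3, C2 sp3, C3 sp3, C4 sp3, C5 sp, C6 sp, C7 sp3, C8 sp3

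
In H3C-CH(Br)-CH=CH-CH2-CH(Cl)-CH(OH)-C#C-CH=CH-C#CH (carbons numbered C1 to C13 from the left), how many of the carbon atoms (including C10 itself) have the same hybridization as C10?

4

C10 is sp2 (one π bond).
C1: sp3
C2: sp3
C3: sp2 ✓
C4: sp2 ✓
C5: sp3
C6: sp3
C7: sp3
C8: sp
C9: sp
C10: sp2 ✓
C11: sp2 ✓
C12: sp
C13: sp
4 carbons are sp2.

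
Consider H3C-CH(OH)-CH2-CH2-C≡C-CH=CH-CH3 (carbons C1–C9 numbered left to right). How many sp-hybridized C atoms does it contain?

C1: sp3
C2: sp3
C3: sp3
C4: sp3
C5: sp ✓
C6: sp ✓
C7: sp2
C8: sp2
C9: sp3
C5, C6 → 2 sp carbons.

2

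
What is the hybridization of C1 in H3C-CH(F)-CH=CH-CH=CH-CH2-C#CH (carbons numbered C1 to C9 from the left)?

C1 has 4 σ bonds: steric number 4 → sp3.

sp3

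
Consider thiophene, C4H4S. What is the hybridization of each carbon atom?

Each carbon atom is sp2: 3 σ bonds, plus one π bond, 3 electron-density regions.

sp2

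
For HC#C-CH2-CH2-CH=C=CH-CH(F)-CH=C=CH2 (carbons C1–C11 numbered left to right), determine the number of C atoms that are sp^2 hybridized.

4

C1: sp
C2: sp
C3: sp3
C4: sp3
C5: sp2 ✓
C6: sp
C7: sp2 ✓
C8: sp3
C9: sp2 ✓
C10: sp
C11: sp2 ✓
C5, C7, C9, C11 → 4 sp2 carbons.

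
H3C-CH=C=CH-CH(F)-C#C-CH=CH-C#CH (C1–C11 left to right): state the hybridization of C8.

C8 — 3 σ bonds, plus one π bond. Steric number 3, so sp2.

sp^2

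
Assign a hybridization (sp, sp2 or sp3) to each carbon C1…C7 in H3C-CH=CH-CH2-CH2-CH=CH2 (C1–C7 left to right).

C1 sp3, C2 sp2, C3 sp2, C4 sp3, C5 sp3, C6 sp2, C7 sp2

C1 — 4 σ bonds. Steric number 4, so sp3.
C2 carries 3 σ bonds, plus one π bond, giving a steric number of 3, so it is sp2.
C3: 3 σ bonds, plus one π bond; 3 regions of electron density → sp2.
C4 (4 σ bonds) has steric number 4: sp3.
C5: 4 σ bonds — 4 electron domains, sp3.
C6 (3 σ bonds, plus one π bond) has steric number 3: sp2.
C7: 3 σ bonds, plus one π bond; 3 regions of electron density → sp2.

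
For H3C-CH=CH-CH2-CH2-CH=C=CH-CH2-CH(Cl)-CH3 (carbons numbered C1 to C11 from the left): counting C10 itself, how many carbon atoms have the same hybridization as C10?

C10 is sp3 (only σ bonds).
C1: sp3 ✓
C2: sp2
C3: sp2
C4: sp3 ✓
C5: sp3 ✓
C6: sp2
C7: sp
C8: sp2
C9: sp3 ✓
C10: sp3 ✓
C11: sp3 ✓
6 carbons are sp3.

6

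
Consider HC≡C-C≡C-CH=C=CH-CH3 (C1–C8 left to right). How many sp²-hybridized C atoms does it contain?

C1: sp
C2: sp
C3: sp
C4: sp
C5: sp2 ✓
C6: sp
C7: sp2 ✓
C8: sp3
C5, C7 → 2 sp2 carbons.

2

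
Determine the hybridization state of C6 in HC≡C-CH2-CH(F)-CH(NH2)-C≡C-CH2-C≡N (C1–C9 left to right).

sp

C6 (2 σ bonds, plus two π bonds) has steric number 2: sp.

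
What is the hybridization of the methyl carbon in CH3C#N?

sp3

The methyl carbon: 4 σ bonds — 4 electron domains, sp3.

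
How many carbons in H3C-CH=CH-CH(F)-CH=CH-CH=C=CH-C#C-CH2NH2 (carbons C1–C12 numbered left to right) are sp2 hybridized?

C1: sp3
C2: sp2 ✓
C3: sp2 ✓
C4: sp3
C5: sp2 ✓
C6: sp2 ✓
C7: sp2 ✓
C8: sp
C9: sp2 ✓
C10: sp
C11: sp
C12: sp3
C2, C3, C5, C6, C7, C9 → 6 sp2 carbons.

6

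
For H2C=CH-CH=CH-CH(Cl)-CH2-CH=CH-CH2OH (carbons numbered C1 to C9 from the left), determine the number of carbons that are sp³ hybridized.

C1: sp2
C2: sp2
C3: sp2
C4: sp2
C5: sp3 ✓
C6: sp3 ✓
C7: sp2
C8: sp2
C9: sp3 ✓
C5, C6, C9 → 3 sp3 carbons.

3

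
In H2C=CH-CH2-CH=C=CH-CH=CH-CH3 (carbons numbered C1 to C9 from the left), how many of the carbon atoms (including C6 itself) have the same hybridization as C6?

6

C6 is sp2 (one π bond).
C1: sp2 ✓
C2: sp2 ✓
C3: sp3
C4: sp2 ✓
C5: sp
C6: sp2 ✓
C7: sp2 ✓
C8: sp2 ✓
C9: sp3
6 carbons are sp2.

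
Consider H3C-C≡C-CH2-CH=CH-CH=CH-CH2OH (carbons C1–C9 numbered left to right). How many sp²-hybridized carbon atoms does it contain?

4

C1: sp3
C2: sp
C3: sp
C4: sp3
C5: sp2 ✓
C6: sp2 ✓
C7: sp2 ✓
C8: sp2 ✓
C9: sp3
C5, C6, C7, C8 → 4 sp2 carbons.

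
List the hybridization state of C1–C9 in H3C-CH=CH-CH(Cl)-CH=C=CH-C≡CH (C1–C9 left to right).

C1 — 4 σ bonds. Steric number 4, so sp3.
C2 carries 3 σ bonds, plus one π bond, giving a steric number of 3, so it is sp2.
C3 carries 3 σ bonds, plus one π bond, giving a steric number of 3, so it is sp2.
C4 carries 4 σ bonds, giving a steric number of 4, so it is sp3.
C5: 3 σ bonds, plus one π bond; 3 regions of electron density → sp2.
C6 (2 σ bonds, plus two π bonds) has steric number 2: sp.
C7 (3 σ bonds, plus one π bond) has steric number 3: sp2.
C8 has 2 σ bonds, plus two π bonds: steric number 2 → sp.
C9 (2 σ bonds, plus two π bonds) has steric number 2: sp.

C1 sp3, C2 sp2, C3 sp2, C4 sp3, C5 sp2, C6 sp, C7 sp2, C8 sp, C9 sp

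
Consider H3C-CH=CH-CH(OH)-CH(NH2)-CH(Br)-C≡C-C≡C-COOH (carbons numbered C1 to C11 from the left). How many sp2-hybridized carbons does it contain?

C1: sp3
C2: sp2 ✓
C3: sp2 ✓
C4: sp3
C5: sp3
C6: sp3
C7: sp
C8: sp
C9: sp
C10: sp
C11: sp2 ✓
C2, C3, C11 → 3 sp2 carbons.

3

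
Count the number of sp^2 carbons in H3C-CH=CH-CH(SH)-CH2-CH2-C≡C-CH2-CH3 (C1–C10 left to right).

2

C1: sp3
C2: sp2 ✓
C3: sp2 ✓
C4: sp3
C5: sp3
C6: sp3
C7: sp
C8: sp
C9: sp3
C10: sp3
C2, C3 → 2 sp2 carbons.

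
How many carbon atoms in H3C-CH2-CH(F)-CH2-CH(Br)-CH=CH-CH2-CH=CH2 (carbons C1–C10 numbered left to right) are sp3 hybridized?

C1: sp3 ✓
C2: sp3 ✓
C3: sp3 ✓
C4: sp3 ✓
C5: sp3 ✓
C6: sp2
C7: sp2
C8: sp3 ✓
C9: sp2
C10: sp2
C1, C2, C3, C4, C5, C8 → 6 sp3 carbons.

6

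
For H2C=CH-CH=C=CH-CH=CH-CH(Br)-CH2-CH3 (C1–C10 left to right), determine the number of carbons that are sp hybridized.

C1: sp2
C2: sp2
C3: sp2
C4: sp ✓
C5: sp2
C6: sp2
C7: sp2
C8: sp3
C9: sp3
C10: sp3
C4 → 1 sp carbon.

1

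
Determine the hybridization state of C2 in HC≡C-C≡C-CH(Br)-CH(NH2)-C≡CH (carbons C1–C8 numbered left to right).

C2: 2 σ bonds, plus two π bonds — 2 electron domains, sp.

sp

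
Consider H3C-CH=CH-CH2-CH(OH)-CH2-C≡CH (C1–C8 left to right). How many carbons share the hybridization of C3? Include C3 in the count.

C3 is sp2 (one π bond).
C1: sp3
C2: sp2 ✓
C3: sp2 ✓
C4: sp3
C5: sp3
C6: sp3
C7: sp
C8: sp
2 carbons are sp2.

2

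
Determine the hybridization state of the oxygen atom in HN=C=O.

The oxygen atom has 1 σ bond and 2 lone pairs, plus one π bond: steric number 3 → sp2.

sp²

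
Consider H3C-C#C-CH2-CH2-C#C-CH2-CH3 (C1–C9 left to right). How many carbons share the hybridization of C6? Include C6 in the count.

C6 is sp (two π bonds).
C1: sp3
C2: sp ✓
C3: sp ✓
C4: sp3
C5: sp3
C6: sp ✓
C7: sp ✓
C8: sp3
C9: sp3
4 carbons are sp.

4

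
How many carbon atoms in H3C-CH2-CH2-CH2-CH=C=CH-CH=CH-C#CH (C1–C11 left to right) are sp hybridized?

3

C1: sp3
C2: sp3
C3: sp3
C4: sp3
C5: sp2
C6: sp ✓
C7: sp2
C8: sp2
C9: sp2
C10: sp ✓
C11: sp ✓
C6, C10, C11 → 3 sp carbons.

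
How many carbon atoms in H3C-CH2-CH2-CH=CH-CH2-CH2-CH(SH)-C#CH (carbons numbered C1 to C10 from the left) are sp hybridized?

2

C1: sp3
C2: sp3
C3: sp3
C4: sp2
C5: sp2
C6: sp3
C7: sp3
C8: sp3
C9: sp ✓
C10: sp ✓
C9, C10 → 2 sp carbons.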